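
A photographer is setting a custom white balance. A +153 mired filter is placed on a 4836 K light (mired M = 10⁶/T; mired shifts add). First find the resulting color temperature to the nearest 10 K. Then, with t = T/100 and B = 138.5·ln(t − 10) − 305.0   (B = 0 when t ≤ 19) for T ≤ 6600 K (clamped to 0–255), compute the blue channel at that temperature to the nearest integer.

M_in = 10⁶/4836 = 206.78; M_out = 206.78 + (+153) = 359.78.
T_out = 10⁶/359.78 = 2779.5 K → 2780 K; t = 27.8.
B = 138.5·ln(27.8 − 10) − 305.0 = 138.5·ln 17.8 − 305.0 = 138.5·2.8792 − 305.0 = 93.769.
Rounded: 94.

94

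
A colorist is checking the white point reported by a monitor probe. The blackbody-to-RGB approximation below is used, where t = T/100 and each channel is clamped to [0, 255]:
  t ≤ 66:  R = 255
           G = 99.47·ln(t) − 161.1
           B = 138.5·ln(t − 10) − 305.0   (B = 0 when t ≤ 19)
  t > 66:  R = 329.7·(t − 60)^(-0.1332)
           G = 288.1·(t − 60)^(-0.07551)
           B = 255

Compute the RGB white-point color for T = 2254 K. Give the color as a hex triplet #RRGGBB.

#FF952D

t = 2254/100 = 22.54; the t ≤ 66 branch applies.
R = 255 by definition for t ≤ 66.
G = 99.47·ln 22.54 − 161.1 = 99.47·3.1153 − 161.1 = 148.778.
B = 138.5·ln(22.54 − 10) − 305.0 = 138.5·ln 12.54 − 305.0 = 138.5·2.5289 − 305.0 = 45.256.
Rounded: (255, 149, 45).
In hex: #FF952D.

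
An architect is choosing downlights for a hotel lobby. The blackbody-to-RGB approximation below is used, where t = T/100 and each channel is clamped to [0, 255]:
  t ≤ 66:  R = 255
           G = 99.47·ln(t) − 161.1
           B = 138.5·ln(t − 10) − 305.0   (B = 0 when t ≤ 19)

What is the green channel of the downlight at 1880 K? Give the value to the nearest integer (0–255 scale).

t = 1880/100 = 18.8; the t ≤ 66 branch applies.
G = 99.47·ln 18.8 − 161.1 = 99.47·2.9339 − 161.1 = 130.731.
Rounded: 131.

131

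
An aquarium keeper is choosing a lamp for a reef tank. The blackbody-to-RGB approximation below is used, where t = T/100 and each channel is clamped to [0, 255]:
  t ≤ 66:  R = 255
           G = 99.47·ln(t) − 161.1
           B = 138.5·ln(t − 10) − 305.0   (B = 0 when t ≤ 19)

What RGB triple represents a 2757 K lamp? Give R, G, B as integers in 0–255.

t = 2757/100 = 27.57; the t ≤ 66 branch applies.
R = 255 by definition for t ≤ 66.
G = 99.47·ln 27.57 − 161.1 = 99.47·3.3167 − 161.1 = 168.815.
B = 138.5·ln(27.57 − 10) − 305.0 = 138.5·ln 17.57 − 305.0 = 138.5·2.8662 − 305.0 = 91.968.
Rounded: (255, 169, 92).

R=255, G=169, B=92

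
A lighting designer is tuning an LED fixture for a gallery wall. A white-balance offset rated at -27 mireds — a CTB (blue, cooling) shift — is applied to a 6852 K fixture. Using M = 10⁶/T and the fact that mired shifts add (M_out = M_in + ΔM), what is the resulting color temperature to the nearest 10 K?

M_in = 10⁶/6852 = 145.94 mireds.
M_out = 145.94 + (-27) = 118.94 mireds.
T_out = 10⁶/118.94 = 8407.4 K → 8410 K.

8410 K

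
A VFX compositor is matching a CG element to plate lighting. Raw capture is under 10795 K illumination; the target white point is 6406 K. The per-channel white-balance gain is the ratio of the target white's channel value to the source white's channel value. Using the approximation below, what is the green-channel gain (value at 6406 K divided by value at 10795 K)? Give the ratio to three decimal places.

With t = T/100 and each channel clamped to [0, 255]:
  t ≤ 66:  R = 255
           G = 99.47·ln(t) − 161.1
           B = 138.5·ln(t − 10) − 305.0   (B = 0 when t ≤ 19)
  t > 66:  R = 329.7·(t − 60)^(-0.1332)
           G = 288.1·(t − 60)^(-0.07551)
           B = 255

At 10795 K (t = 107.95):
  G = 288.1·(107.95 − 60)^(-0.07551) = 288.1·47.95^(-0.07551) = 288.1·0.74659 = 215.093.
At 6406 K (t = 64.06):
  G = 99.47·ln 64.06 − 161.1 = 99.47·4.1598 − 161.1 = 252.677.
Gain = 252.677 / 215.093 = 1.1747 → 1.175.

1.175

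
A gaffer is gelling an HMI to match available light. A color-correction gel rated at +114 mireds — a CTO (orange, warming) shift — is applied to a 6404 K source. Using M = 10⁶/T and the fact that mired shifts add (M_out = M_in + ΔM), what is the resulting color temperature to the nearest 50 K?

3700 K

M_in = 10⁶/6404 = 156.15 mireds.
M_out = 156.15 + (+114) = 270.15 mireds.
T_out = 10⁶/270.15 = 3701.6 K → 3700 K.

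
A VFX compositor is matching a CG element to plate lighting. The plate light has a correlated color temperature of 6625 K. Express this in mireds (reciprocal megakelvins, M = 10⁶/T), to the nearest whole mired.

M = 10⁶ / 6625 = 150.943 → 151 mireds.

151 mireds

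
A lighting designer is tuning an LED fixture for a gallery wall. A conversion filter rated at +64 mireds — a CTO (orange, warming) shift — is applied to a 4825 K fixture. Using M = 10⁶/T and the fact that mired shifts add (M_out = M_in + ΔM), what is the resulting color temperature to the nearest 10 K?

M_in = 10⁶/4825 = 207.25 mireds.
M_out = 207.25 + (+64) = 271.25 mireds.
T_out = 10⁶/271.25 = 3686.6 K → 3690 K.

3690 K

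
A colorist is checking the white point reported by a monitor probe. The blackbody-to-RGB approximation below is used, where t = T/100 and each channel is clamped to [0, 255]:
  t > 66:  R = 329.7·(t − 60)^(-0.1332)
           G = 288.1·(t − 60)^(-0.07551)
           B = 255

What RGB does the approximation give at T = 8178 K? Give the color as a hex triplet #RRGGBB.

t = 8178/100 = 81.78; the t > 66 branch applies.
R = 329.7·(81.78 − 60)^(-0.1332) = 329.7·21.78^(-0.1332) = 329.7·0.66339 = 218.721.
G = 288.1·(81.78 − 60)^(-0.07551) = 288.1·21.78^(-0.07551) = 288.1·0.79243 = 228.300.
B = 255 by definition for t > 66.
Rounded: (219, 228, 255).
In hex: #DBE4FF.

#DBE4FF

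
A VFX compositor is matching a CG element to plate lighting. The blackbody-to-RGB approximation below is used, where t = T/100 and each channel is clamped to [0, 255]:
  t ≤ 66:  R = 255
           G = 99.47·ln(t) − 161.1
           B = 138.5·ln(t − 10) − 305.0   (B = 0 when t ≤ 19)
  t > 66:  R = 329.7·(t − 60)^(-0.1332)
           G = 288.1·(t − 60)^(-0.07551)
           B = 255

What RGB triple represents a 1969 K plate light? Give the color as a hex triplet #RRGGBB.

t = 1969/100 = 19.69; the t ≤ 66 branch applies.
R = 255 by definition for t ≤ 66.
G = 99.47·ln 19.69 − 161.1 = 99.47·2.9801 − 161.1 = 135.332.
B = 138.5·ln(19.69 − 10) − 305.0 = 138.5·ln 9.69 − 305.0 = 138.5·2.2711 − 305.0 = 9.547.
Rounded: (255, 135, 10).
In hex: #FF870A.

#FF870A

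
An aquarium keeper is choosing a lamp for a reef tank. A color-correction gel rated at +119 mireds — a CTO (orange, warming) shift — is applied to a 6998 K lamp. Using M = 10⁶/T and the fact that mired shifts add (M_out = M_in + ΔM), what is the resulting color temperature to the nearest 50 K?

M_in = 10⁶/6998 = 142.90 mireds.
M_out = 142.90 + (+119) = 261.90 mireds.
T_out = 10⁶/261.90 = 3818.3 K → 3800 K.

3800 K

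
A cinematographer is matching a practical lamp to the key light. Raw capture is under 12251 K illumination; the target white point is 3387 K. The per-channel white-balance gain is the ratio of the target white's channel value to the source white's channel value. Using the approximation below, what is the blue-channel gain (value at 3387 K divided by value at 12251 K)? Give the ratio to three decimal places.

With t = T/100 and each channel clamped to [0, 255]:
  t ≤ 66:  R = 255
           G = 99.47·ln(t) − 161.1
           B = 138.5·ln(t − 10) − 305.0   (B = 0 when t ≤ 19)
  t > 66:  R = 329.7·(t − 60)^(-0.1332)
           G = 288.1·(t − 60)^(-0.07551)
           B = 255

At 12251 K (t = 122.51):
  B = 255 by definition for t > 66.
At 3387 K (t = 33.87):
  B = 138.5·ln(33.87 − 10) − 305.0 = 138.5·ln 23.87 − 305.0 = 138.5·3.1726 − 305.0 = 134.408.
Gain = 134.408 / 255.000 = 0.5271 → 0.527.

0.527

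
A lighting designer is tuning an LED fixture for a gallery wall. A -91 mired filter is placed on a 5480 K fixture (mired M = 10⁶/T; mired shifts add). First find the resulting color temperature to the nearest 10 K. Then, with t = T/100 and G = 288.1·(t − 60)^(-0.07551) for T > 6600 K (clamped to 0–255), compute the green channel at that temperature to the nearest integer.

M_in = 10⁶/5480 = 182.48; M_out = 182.48 + (-91) = 91.48.
T_out = 10⁶/91.48 = 10931.1 K → 10930 K; t = 109.3.
G = 288.1·(109.3 − 60)^(-0.07551) = 288.1·49.3^(-0.07551) = 288.1·0.74503 = 214.643.
Rounded: 215.

215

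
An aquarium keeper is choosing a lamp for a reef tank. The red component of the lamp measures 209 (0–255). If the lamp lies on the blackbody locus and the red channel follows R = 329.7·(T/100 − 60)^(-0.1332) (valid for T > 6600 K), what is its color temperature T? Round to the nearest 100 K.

(t − 60)^(-0.1332) = 209/329.7 = 0.63391.
t − 60 = 0.63391^(1/-0.1332) = 0.63391^(-7.508) = 30.639, so t = 90.639.
T = 100·t = 9064 K → 9100 K to the nearest 100 K.

9100 K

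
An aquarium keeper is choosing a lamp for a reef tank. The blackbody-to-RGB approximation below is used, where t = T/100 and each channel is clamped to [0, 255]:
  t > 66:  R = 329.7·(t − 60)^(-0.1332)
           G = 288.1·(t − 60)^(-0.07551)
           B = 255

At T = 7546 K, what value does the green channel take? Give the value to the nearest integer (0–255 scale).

234

t = 7546/100 = 75.46; the t > 66 branch applies.
G = 288.1·(75.46 − 60)^(-0.07551) = 288.1·15.46^(-0.07551) = 288.1·0.81321 = 234.286.
Rounded: 234.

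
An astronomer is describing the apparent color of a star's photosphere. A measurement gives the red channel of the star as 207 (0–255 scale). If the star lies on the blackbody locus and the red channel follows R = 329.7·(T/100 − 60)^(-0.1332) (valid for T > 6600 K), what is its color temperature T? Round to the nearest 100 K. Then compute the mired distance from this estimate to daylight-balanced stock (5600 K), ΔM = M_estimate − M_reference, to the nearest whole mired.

(t − 60)^(-0.1332) = 207/329.7 = 0.62784.
t − 60 = 0.62784^(1/-0.1332) = 0.62784^(-7.508) = 32.933, so t = 92.933.
T = 100·t = 9293 K → 9300 K to the nearest 100 K.
M_estimate = 10⁶/9300 = 107.53; M_reference = 10⁶/5600 = 178.57.
ΔM = 107.53 − 178.57 = -71.04 → -71 mireds.

-71 mireds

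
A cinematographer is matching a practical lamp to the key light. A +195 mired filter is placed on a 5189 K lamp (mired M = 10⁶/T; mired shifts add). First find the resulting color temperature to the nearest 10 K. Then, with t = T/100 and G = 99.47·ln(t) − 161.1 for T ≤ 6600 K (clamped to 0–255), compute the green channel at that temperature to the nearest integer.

M_in = 10⁶/5189 = 192.72; M_out = 192.72 + (+195) = 387.72.
T_out = 10⁶/387.72 = 2579.2 K → 2580 K; t = 25.8.
G = 99.47·ln 25.8 − 161.1 = 99.47·3.2504 − 161.1 = 162.215.
Rounded: 162.

162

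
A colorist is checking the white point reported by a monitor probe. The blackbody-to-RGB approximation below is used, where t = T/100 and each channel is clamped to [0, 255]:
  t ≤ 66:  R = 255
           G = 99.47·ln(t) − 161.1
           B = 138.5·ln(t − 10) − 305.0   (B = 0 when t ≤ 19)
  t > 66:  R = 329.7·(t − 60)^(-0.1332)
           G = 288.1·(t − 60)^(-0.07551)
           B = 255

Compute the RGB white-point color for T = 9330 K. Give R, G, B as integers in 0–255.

R=207, G=221, B=255

t = 9330/100 = 93.3; the t > 66 branch applies.
R = 329.7·(93.3 − 60)^(-0.1332) = 329.7·33.3^(-0.1332) = 329.7·0.62692 = 206.695.
G = 288.1·(93.3 − 60)^(-0.07551) = 288.1·33.3^(-0.07551) = 288.1·0.76743 = 221.097.
B = 255 by definition for t > 66.
Rounded: (207, 221, 255).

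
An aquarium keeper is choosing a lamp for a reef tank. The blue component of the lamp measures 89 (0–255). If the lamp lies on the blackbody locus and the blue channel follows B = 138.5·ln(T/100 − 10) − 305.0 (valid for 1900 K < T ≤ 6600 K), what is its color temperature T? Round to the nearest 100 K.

2700 K

ln(t − 10) = (89 + 305.0) / 138.5 = 2.8448.
t − 10 = e^2.8448 = 17.198, so t = 27.198.
T = 100·t = 2720 K → 2700 K to the nearest 100 K.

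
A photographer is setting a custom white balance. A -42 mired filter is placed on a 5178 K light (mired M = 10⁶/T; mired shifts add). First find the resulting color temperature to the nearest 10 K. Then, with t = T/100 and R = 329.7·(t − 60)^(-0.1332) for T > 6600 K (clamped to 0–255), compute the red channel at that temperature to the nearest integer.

M_in = 10⁶/5178 = 193.12; M_out = 193.12 + (-42) = 151.12.
T_out = 10⁶/151.12 = 6617.0 K → 6620 K; t = 66.2.
R = 329.7·(66.2 − 60)^(-0.1332) = 329.7·6.2^(-0.1332) = 329.7·0.78425 = 258.567 → clamped to 255.
Rounded: 255.

255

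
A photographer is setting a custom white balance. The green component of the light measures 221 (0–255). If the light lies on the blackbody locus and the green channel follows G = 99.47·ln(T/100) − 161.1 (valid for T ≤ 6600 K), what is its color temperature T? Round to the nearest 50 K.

ln t = (221 + 161.1) / 99.47 = 3.8414.
t = e^3.8414 = 46.589.
T = 100·t = 4659 K → 4650 K to the nearest 50 K.

4650 K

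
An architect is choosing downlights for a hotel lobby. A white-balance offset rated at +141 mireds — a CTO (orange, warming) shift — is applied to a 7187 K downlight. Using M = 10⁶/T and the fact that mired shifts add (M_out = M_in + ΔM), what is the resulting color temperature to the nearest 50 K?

M_in = 10⁶/7187 = 139.14 mireds.
M_out = 139.14 + (+141) = 280.14 mireds.
T_out = 10⁶/280.14 = 3569.6 K → 3550 K.

3550 K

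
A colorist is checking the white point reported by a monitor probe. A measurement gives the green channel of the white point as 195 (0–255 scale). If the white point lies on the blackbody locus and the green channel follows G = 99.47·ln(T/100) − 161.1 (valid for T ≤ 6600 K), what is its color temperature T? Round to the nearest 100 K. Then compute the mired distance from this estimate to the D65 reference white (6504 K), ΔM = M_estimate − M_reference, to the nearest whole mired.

+124 mireds

ln t = (195 + 161.1) / 99.47 = 3.5800.
t = e^3.5800 = 35.873.
T = 100·t = 3587 K → 3600 K to the nearest 100 K.
M_estimate = 10⁶/3600 = 277.78; M_reference = 10⁶/6504 = 153.75.
ΔM = 277.78 − 153.75 = 124.03 → +124 mireds.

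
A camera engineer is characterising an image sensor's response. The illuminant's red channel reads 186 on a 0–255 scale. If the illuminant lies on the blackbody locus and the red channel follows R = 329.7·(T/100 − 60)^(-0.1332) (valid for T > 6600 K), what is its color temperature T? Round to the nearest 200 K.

(t − 60)^(-0.1332) = 186/329.7 = 0.56415.
t − 60 = 0.56415^(1/-0.1332) = 0.56415^(-7.508) = 73.521, so t = 133.521.
T = 100·t = 13352 K → 13400 K to the nearest 200 K.

13400 K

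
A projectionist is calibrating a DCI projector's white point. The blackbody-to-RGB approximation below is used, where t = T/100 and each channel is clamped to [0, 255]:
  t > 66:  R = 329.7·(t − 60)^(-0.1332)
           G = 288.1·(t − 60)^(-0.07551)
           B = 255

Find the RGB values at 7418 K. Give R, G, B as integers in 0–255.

R=232, G=236, B=255

t = 7418/100 = 74.18; the t > 66 branch applies.
R = 329.7·(74.18 − 60)^(-0.1332) = 329.7·14.18^(-0.1332) = 329.7·0.70242 = 231.588.
G = 288.1·(74.18 − 60)^(-0.07551) = 288.1·14.18^(-0.07551) = 288.1·0.81853 = 235.820.
B = 255 by definition for t > 66.
Rounded: (232, 236, 255).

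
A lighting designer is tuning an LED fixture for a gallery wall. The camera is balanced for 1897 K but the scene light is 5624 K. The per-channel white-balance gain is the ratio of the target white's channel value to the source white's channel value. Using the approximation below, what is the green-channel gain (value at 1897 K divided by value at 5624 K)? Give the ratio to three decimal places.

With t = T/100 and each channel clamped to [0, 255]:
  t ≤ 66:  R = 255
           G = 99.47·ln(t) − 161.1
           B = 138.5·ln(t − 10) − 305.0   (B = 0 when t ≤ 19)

At 5624 K (t = 56.24):
  G = 99.47·ln 56.24 − 161.1 = 99.47·4.0296 − 161.1 = 239.727.
At 1897 K (t = 18.97):
  G = 99.47·ln 18.97 − 161.1 = 99.47·2.9429 − 161.1 = 131.626.
Gain = 131.626 / 239.727 = 0.5491 → 0.549.

0.549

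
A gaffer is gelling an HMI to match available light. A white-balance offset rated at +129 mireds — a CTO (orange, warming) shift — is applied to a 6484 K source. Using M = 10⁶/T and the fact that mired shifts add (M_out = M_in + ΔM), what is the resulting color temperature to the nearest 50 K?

3550 K

M_in = 10⁶/6484 = 154.23 mireds.
M_out = 154.23 + (+129) = 283.23 mireds.
T_out = 10⁶/283.23 = 3530.8 K → 3550 K.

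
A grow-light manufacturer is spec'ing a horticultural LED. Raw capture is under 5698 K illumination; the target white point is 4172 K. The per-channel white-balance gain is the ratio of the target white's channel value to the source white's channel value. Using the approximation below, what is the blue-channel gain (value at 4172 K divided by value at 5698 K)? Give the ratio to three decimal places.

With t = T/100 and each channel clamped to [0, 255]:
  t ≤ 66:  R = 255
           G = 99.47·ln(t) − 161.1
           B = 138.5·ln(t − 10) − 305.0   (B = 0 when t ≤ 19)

0.762

At 5698 K (t = 56.98):
  B = 138.5·ln(56.98 − 10) − 305.0 = 138.5·ln 46.98 − 305.0 = 138.5·3.8497 − 305.0 = 228.186.
At 4172 K (t = 41.72):
  B = 138.5·ln(41.72 − 10) − 305.0 = 138.5·ln 31.72 − 305.0 = 138.5·3.4569 − 305.0 = 173.787.
Gain = 173.787 / 228.186 = 0.7616 → 0.762.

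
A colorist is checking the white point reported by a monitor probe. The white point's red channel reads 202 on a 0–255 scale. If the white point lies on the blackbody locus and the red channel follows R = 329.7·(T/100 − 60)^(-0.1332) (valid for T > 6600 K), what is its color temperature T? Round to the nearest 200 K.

(t − 60)^(-0.1332) = 202/329.7 = 0.61268.
t − 60 = 0.61268^(1/-0.1332) = 0.61268^(-7.508) = 39.569, so t = 99.569.
T = 100·t = 9957 K → 10000 K to the nearest 200 K.

10000 K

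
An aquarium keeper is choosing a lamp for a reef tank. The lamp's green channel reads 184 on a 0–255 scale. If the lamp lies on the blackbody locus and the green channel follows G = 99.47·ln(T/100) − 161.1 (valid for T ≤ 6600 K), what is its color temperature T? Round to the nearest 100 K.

ln t = (184 + 161.1) / 99.47 = 3.4694.
t = e^3.4694 = 32.117.
T = 100·t = 3212 K → 3200 K to the nearest 100 K.

3200 K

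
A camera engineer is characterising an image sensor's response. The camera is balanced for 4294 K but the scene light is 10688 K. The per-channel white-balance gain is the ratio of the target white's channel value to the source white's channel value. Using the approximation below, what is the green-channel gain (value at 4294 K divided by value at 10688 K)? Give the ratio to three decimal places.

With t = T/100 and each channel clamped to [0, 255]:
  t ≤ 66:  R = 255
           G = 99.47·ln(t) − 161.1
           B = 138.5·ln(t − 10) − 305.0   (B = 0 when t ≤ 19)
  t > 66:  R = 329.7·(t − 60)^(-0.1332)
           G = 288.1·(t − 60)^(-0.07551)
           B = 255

0.988

At 10688 K (t = 106.88):
  G = 288.1·(106.88 − 60)^(-0.07551) = 288.1·46.88^(-0.07551) = 288.1·0.74787 = 215.460.
At 4294 K (t = 42.94):
  G = 99.47·ln 42.94 − 161.1 = 99.47·3.7598 − 161.1 = 212.888.
Gain = 212.888 / 215.460 = 0.9881 → 0.988.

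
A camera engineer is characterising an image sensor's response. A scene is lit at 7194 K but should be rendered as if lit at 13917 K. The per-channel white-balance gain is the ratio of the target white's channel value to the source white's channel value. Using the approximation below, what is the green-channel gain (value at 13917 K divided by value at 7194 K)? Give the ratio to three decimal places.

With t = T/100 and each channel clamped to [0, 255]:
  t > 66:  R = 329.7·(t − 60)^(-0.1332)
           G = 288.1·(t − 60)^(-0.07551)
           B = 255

At 7194 K (t = 71.94):
  G = 288.1·(71.94 − 60)^(-0.07551) = 288.1·11.94^(-0.07551) = 288.1·0.82923 = 238.901.
At 13917 K (t = 139.17):
  G = 288.1·(139.17 − 60)^(-0.07551) = 288.1·79.17^(-0.07551) = 288.1·0.71885 = 207.101.
Gain = 207.101 / 238.901 = 0.8669 → 0.867.

0.867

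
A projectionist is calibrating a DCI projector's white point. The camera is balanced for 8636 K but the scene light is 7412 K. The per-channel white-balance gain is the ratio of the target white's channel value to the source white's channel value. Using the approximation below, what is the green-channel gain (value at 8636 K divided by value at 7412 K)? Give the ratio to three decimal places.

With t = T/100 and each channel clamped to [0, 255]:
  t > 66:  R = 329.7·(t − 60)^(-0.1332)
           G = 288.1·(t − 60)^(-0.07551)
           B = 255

0.954

At 7412 K (t = 74.12):
  G = 288.1·(74.12 − 60)^(-0.07551) = 288.1·14.12^(-0.07551) = 288.1·0.81880 = 235.895.
At 8636 K (t = 86.36):
  G = 288.1·(86.36 − 60)^(-0.07551) = 288.1·26.36^(-0.07551) = 288.1·0.78110 = 225.034.
Gain = 225.034 / 235.895 = 0.9540 → 0.954.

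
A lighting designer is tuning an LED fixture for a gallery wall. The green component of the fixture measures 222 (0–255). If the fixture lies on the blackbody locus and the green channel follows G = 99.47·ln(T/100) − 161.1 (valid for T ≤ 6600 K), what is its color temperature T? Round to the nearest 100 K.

4700 K

ln t = (222 + 161.1) / 99.47 = 3.8514.
t = e^3.8514 = 47.059.
T = 100·t = 4706 K → 4700 K to the nearest 100 K.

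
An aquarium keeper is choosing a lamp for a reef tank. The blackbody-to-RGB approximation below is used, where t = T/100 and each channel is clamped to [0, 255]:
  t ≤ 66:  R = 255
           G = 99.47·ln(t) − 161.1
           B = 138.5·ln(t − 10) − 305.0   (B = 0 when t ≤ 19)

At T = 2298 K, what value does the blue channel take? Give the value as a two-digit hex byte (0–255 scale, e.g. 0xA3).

0x32

t = 2298/100 = 22.98; the t ≤ 66 branch applies.
B = 138.5·ln(22.98 − 10) − 305.0 = 138.5·ln 12.98 − 305.0 = 138.5·2.5634 − 305.0 = 50.032.
Rounded: 50; in hex, 0x32.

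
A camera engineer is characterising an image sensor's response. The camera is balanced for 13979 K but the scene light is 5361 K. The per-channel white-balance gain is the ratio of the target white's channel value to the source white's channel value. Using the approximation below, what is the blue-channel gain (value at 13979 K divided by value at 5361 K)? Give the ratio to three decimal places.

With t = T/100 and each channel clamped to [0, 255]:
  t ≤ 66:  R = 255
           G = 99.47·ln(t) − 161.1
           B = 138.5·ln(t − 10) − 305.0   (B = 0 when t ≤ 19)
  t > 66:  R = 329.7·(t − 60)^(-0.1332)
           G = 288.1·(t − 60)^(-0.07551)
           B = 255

1.170

At 5361 K (t = 53.61):
  B = 138.5·ln(53.61 − 10) − 305.0 = 138.5·ln 43.61 − 305.0 = 138.5·3.7753 − 305.0 = 217.877.
At 13979 K (t = 139.79):
  B = 255 by definition for t > 66.
Gain = 255.000 / 217.877 = 1.1704 → 1.170.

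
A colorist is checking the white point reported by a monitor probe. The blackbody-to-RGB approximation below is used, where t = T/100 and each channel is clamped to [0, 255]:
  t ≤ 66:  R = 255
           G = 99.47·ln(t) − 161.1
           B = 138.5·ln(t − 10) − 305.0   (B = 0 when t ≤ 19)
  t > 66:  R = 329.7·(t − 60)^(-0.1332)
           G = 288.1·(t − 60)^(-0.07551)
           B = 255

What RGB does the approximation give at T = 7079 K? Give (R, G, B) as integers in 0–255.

t = 7079/100 = 70.79; the t > 66 branch applies.
R = 329.7·(70.79 − 60)^(-0.1332) = 329.7·10.79^(-0.1332) = 329.7·0.72845 = 240.171.
G = 288.1·(70.79 − 60)^(-0.07551) = 288.1·10.79^(-0.07551) = 288.1·0.83560 = 240.735.
B = 255 by definition for t > 66.
Rounded: (240, 241, 255).

(240, 241, 255)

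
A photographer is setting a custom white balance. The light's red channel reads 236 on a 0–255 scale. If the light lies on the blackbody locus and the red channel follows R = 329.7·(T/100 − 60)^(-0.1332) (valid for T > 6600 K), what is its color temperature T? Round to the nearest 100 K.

7200 K

(t − 60)^(-0.1332) = 236/329.7 = 0.71580.
t − 60 = 0.71580^(1/-0.1332) = 0.71580^(-7.508) = 12.307, so t = 72.307.
T = 100·t = 7231 K → 7200 K to the nearest 100 K.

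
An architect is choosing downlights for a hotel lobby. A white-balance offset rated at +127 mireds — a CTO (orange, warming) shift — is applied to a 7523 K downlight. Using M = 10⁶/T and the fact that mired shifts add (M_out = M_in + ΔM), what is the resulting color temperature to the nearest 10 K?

3850 K

M_in = 10⁶/7523 = 132.93 mireds.
M_out = 132.93 + (+127) = 259.93 mireds.
T_out = 10⁶/259.93 = 3847.3 K → 3850 K.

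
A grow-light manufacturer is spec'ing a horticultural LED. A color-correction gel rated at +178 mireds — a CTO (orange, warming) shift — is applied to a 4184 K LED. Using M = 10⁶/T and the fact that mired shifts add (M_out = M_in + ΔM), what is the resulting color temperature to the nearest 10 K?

2400 K

M_in = 10⁶/4184 = 239.01 mireds.
M_out = 239.01 + (+178) = 417.01 mireds.
T_out = 10⁶/417.01 = 2398.0 K → 2400 K.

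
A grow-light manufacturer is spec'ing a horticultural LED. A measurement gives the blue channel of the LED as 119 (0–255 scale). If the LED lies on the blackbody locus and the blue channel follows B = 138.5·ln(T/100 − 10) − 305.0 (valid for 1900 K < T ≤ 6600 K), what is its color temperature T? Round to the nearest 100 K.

3100 K

ln(t − 10) = (119 + 305.0) / 138.5 = 3.0614.
t − 10 = e^3.0614 = 21.357, so t = 31.357.
T = 100·t = 3136 K → 3100 K to the nearest 100 K.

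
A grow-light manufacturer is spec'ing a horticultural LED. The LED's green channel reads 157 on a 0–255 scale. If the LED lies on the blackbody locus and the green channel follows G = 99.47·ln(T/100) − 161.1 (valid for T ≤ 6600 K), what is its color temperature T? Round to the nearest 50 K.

ln t = (157 + 161.1) / 99.47 = 3.1979.
t = e^3.1979 = 24.482.
T = 100·t = 2448 K → 2450 K to the nearest 50 K.

2450 K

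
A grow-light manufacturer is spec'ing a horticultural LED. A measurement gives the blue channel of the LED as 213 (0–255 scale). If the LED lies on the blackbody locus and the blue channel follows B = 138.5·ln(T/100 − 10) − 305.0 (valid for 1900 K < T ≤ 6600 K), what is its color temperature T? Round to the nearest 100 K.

5200 K

ln(t − 10) = (213 + 305.0) / 138.5 = 3.7401.
t − 10 = e^3.7401 = 42.101, so t = 52.101.
T = 100·t = 5210 K → 5200 K to the nearest 100 K.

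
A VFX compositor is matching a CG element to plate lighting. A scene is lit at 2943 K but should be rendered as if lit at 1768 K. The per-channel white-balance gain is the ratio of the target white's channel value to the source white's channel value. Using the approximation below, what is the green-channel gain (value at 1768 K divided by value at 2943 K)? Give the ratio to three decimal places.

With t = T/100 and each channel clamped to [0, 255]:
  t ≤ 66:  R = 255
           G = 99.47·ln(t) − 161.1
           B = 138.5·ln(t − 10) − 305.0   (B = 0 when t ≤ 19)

0.711

At 2943 K (t = 29.43):
  G = 99.47·ln 29.43 − 161.1 = 99.47·3.3820 − 161.1 = 175.309.
At 1768 K (t = 17.68):
  G = 99.47·ln 17.68 − 161.1 = 99.47·2.8724 − 161.1 = 124.621.
Gain = 124.621 / 175.309 = 0.7109 → 0.711.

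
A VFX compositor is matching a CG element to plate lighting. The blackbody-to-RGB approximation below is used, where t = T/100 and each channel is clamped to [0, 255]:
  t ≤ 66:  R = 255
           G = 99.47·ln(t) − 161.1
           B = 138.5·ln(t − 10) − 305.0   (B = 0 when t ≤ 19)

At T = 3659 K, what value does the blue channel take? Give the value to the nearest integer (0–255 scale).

149

t = 3659/100 = 36.59; the t ≤ 66 branch applies.
B = 138.5·ln(36.59 − 10) − 305.0 = 138.5·ln 26.59 − 305.0 = 138.5·3.2805 − 305.0 = 149.354.
Rounded: 149.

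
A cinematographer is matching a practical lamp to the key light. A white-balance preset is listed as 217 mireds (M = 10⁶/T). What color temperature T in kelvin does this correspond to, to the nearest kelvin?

T = 10⁶ / 217 = 4608.29 K → 4608 K.

4608 K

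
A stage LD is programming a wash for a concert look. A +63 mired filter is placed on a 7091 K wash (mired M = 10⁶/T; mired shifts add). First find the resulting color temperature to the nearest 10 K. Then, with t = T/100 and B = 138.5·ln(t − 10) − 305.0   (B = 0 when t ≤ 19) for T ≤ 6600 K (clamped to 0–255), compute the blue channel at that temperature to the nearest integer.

202

M_in = 10⁶/7091 = 141.02; M_out = 141.02 + (+63) = 204.02.
T_out = 10⁶/204.02 = 4901.4 K → 4900 K; t = 49.
B = 138.5·ln(49 − 10) − 305.0 = 138.5·ln 39 − 305.0 = 138.5·3.6636 − 305.0 = 202.403.
Rounded: 202.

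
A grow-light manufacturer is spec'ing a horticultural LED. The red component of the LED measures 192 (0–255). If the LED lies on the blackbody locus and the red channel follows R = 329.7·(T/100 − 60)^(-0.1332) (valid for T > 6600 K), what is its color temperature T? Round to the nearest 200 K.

(t − 60)^(-0.1332) = 192/329.7 = 0.58235.
t − 60 = 0.58235^(1/-0.1332) = 0.58235^(-7.508) = 57.929, so t = 117.929.
T = 100·t = 11793 K → 11800 K to the nearest 200 K.

11800 K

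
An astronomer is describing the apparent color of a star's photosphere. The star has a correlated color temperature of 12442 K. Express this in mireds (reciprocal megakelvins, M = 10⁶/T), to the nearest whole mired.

M = 10⁶ / 12442 = 80.373 → 80 mireds.

80 mireds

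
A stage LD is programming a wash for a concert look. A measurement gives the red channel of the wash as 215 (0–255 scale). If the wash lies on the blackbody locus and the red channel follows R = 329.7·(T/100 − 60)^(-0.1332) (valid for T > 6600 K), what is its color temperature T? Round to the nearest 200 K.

(t − 60)^(-0.1332) = 215/329.7 = 0.65211.
t − 60 = 0.65211^(1/-0.1332) = 0.65211^(-7.508) = 24.774, so t = 84.774.
T = 100·t = 8477 K → 8400 K to the nearest 200 K.

8400 K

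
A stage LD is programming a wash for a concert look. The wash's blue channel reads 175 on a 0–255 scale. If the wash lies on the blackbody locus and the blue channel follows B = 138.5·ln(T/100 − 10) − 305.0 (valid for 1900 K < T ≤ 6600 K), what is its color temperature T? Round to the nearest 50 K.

4200 K

ln(t − 10) = (175 + 305.0) / 138.5 = 3.4657.
t − 10 = e^3.4657 = 31.999, so t = 41.999.
T = 100·t = 4200 K → 4200 K to the nearest 50 K.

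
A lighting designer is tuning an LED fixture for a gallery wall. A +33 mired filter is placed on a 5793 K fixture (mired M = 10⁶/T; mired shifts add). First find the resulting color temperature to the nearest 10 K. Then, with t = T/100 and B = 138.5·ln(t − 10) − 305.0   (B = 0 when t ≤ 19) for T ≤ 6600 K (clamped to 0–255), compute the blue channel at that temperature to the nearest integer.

201

M_in = 10⁶/5793 = 172.62; M_out = 172.62 + (+33) = 205.62.
T_out = 10⁶/205.62 = 4863.3 K → 4860 K; t = 48.6.
B = 138.5·ln(48.6 − 10) − 305.0 = 138.5·ln 38.6 − 305.0 = 138.5·3.6533 − 305.0 = 200.975.
Rounded: 201.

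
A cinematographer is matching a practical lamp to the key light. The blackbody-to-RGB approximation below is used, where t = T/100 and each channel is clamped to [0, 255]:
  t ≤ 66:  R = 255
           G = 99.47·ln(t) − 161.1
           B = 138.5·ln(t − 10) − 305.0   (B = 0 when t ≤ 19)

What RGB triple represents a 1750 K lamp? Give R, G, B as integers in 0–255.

t = 1750/100 = 17.5; the t ≤ 66 branch applies.
R = 255 by definition for t ≤ 66.
G = 99.47·ln 17.5 − 161.1 = 99.47·2.8622 − 161.1 = 123.603.
t = 17.5 ≤ 19, so B = 0.
Rounded: (255, 124, 0).

R=255, G=124, B=0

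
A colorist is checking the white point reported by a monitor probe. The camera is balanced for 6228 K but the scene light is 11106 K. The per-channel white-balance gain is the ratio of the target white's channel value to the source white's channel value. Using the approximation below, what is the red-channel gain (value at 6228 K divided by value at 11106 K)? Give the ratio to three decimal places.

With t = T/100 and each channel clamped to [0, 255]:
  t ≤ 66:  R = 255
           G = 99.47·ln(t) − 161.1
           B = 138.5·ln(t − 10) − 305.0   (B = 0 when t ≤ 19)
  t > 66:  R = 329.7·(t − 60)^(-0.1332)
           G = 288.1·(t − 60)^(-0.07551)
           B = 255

At 11106 K (t = 111.06):
  R = 329.7·(111.06 − 60)^(-0.1332) = 329.7·51.06^(-0.1332) = 329.7·0.59222 = 195.255.
At 6228 K (t = 62.28):
  R = 255 by definition for t ≤ 66.
Gain = 255.000 / 195.255 = 1.3060 → 1.306.

1.306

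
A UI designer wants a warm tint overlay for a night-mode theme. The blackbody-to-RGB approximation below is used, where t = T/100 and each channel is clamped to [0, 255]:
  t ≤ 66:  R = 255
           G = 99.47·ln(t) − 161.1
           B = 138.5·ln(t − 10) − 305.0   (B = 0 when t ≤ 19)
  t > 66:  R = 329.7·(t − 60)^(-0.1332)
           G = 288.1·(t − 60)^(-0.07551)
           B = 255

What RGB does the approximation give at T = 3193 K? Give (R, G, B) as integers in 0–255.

t = 3193/100 = 31.93; the t ≤ 66 branch applies.
R = 255 by definition for t ≤ 66.
G = 99.47·ln 31.93 − 161.1 = 99.47·3.4635 − 161.1 = 183.419.
B = 138.5·ln(31.93 − 10) − 305.0 = 138.5·ln 21.93 − 305.0 = 138.5·3.0879 − 305.0 = 122.668.
Rounded: (255, 183, 123).

(255, 183, 123)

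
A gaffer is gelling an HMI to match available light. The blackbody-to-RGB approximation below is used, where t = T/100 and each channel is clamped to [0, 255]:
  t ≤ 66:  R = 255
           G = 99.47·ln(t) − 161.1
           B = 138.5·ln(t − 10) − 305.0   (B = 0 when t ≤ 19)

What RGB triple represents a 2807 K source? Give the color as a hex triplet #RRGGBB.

t = 2807/100 = 28.07; the t ≤ 66 branch applies.
R = 255 by definition for t ≤ 66.
G = 99.47·ln 28.07 − 161.1 = 99.47·3.3347 − 161.1 = 170.603.
B = 138.5·ln(28.07 − 10) − 305.0 = 138.5·ln 18.07 − 305.0 = 138.5·2.8943 − 305.0 = 95.854.
Rounded: (255, 171, 96).
In hex: #FFAB60.

#FFAB60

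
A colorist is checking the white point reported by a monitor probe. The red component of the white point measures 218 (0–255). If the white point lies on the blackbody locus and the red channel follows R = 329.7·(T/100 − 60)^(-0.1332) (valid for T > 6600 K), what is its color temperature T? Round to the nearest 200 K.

8200 K

(t − 60)^(-0.1332) = 218/329.7 = 0.66121.
t − 60 = 0.66121^(1/-0.1332) = 0.66121^(-7.508) = 22.326, so t = 82.326.
T = 100·t = 8233 K → 8200 K to the nearest 200 K.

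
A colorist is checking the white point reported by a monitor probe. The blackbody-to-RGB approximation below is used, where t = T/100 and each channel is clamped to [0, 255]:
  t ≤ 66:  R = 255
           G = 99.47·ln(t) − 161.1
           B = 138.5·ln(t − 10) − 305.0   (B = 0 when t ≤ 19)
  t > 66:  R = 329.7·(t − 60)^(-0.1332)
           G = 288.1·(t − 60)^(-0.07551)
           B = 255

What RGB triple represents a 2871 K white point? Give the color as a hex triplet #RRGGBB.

#FFAD65

t = 2871/100 = 28.71; the t ≤ 66 branch applies.
R = 255 by definition for t ≤ 66.
G = 99.47·ln 28.71 − 161.1 = 99.47·3.3572 − 161.1 = 172.845.
B = 138.5·ln(28.71 − 10) − 305.0 = 138.5·ln 18.71 − 305.0 = 138.5·2.9291 − 305.0 = 100.675.
Rounded: (255, 173, 101).
In hex: #FFAD65.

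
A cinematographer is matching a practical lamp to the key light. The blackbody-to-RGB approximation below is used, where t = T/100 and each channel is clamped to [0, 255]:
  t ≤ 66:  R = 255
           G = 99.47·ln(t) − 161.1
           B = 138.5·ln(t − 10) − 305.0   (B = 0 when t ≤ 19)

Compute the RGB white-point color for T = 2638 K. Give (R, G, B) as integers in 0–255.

(255, 164, 82)

t = 2638/100 = 26.38; the t ≤ 66 branch applies.
R = 255 by definition for t ≤ 66.
G = 99.47·ln 26.38 − 161.1 = 99.47·3.2726 − 161.1 = 164.426.
B = 138.5·ln(26.38 − 10) − 305.0 = 138.5·ln 16.38 − 305.0 = 138.5·2.7961 − 305.0 = 82.254.
Rounded: (255, 164, 82).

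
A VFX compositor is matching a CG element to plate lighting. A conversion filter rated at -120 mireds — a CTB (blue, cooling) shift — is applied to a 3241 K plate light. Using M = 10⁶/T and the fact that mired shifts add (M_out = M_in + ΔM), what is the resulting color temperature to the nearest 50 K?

5300 K

M_in = 10⁶/3241 = 308.55 mireds.
M_out = 308.55 + (-120) = 188.55 mireds.
T_out = 10⁶/188.55 = 5303.7 K → 5300 K.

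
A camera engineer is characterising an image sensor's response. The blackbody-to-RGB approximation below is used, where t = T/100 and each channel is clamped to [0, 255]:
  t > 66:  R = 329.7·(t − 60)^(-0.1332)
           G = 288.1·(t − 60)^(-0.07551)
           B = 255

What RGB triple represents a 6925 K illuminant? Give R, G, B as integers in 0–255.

R=245, G=244, B=255

t = 6925/100 = 69.25; the t > 66 branch applies.
R = 329.7·(69.25 − 60)^(-0.1332) = 329.7·9.25^(-0.1332) = 329.7·0.74355 = 245.148.
G = 288.1·(69.25 − 60)^(-0.07551) = 288.1·9.25^(-0.07551) = 288.1·0.84537 = 243.551.
B = 255 by definition for t > 66.
Rounded: (245, 244, 255).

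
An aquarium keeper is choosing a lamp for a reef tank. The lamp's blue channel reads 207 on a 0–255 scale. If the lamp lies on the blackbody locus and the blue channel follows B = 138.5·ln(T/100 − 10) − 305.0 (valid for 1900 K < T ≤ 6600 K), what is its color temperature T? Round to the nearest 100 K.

ln(t − 10) = (207 + 305.0) / 138.5 = 3.6968.
t − 10 = e^3.6968 = 40.316, so t = 50.316.
T = 100·t = 5032 K → 5000 K to the nearest 100 K.

5000 K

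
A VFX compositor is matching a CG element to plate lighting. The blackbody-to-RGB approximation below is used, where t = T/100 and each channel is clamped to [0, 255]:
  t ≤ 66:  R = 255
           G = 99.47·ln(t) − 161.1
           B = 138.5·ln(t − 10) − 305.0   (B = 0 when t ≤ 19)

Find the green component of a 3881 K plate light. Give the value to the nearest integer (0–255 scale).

t = 3881/100 = 38.81; the t ≤ 66 branch applies.
G = 99.47·ln 38.81 − 161.1 = 99.47·3.6587 − 161.1 = 202.829.
Rounded: 203.

203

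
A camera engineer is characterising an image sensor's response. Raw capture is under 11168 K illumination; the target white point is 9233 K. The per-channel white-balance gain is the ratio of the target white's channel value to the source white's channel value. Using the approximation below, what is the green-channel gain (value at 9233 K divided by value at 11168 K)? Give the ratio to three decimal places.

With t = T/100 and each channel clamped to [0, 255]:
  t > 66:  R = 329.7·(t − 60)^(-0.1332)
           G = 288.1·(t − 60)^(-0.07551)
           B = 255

At 11168 K (t = 111.68):
  G = 288.1·(111.68 − 60)^(-0.07551) = 288.1·51.68^(-0.07551) = 288.1·0.74238 = 213.880.
At 9233 K (t = 92.33):
  G = 288.1·(92.33 − 60)^(-0.07551) = 288.1·32.33^(-0.07551) = 288.1·0.76915 = 221.591.
Gain = 221.591 / 213.880 = 1.0361 → 1.036.

1.036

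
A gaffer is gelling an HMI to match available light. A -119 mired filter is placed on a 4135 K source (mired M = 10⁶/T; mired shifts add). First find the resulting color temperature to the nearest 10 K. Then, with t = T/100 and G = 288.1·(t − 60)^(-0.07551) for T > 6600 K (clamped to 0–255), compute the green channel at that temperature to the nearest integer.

M_in = 10⁶/4135 = 241.84; M_out = 241.84 + (-119) = 122.84.
T_out = 10⁶/122.84 = 8140.8 K → 8140 K; t = 81.4.
G = 288.1·(81.4 − 60)^(-0.07551) = 288.1·21.4^(-0.07551) = 288.1·0.79349 = 228.604.
Rounded: 229.

229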